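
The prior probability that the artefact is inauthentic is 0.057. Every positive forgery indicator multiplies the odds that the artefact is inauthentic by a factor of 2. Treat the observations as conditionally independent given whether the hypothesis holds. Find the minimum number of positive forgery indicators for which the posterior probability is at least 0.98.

Prior odds: 0.057 ÷ 0.943 = 57/943.
Likelihood ratio per positive forgery indicator = 2.
Target posterior odds = 0.98/0.02 = 49.
Require 2ⁿ ≥ 49 ÷ (57/943) = 46207/57.
2⁹ = 512 falls short of 46207/57 but 2¹⁰ = 1024 reaches it, so n = 10.

10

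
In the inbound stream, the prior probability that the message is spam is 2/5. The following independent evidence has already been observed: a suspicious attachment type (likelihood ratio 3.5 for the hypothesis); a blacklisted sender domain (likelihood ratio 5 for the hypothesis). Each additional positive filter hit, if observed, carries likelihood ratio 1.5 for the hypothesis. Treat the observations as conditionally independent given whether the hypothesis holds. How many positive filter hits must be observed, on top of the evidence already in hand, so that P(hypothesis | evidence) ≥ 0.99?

Prior odds = 0.4/0.6 = 2/3.
Combined Bayes factor of the evidence already in hand = 3.5 × 5 = 17.5.
Odds after that evidence = (2/3) × 17.5 = 35/3.
Target odds = 0.99/0.01 = 99.
Need 1.5ⁿ ≥ 99 ÷ (35/3) = 297/35.
1.5⁵ = 7.59375 falls short of 297/35 but 1.5⁶ = 11.390625 reaches it, so n = 6.

6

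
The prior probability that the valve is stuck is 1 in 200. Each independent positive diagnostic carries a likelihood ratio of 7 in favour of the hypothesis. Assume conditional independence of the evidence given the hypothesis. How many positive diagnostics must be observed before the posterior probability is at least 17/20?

Prior odds: 0.005 ÷ 0.995 = 1/199.
Likelihood ratio per positive diagnostic = 7.
Target posterior odds = 0.85/0.15 = 17/3.
Require 7ⁿ ≥ 17/3 ÷ (1/199) = 3383/3.
7³ = 343 falls short of 3383/3 but 7⁴ = 2401 reaches it, so n = 4.

4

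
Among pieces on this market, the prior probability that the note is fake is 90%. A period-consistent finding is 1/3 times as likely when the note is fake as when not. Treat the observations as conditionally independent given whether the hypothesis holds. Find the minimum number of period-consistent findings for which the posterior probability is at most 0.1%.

9

Prior odds: 0.9 ÷ 0.1 = 9.
Likelihood ratio per period-consistent finding = 1/3.
Target posterior odds = 0.001/0.999 = 1/999.
Require (1/3)ⁿ ≤ 1/999 ÷ 9 = 1/8991.
(1/3)⁸ = 1/6561 is still above 1/8991 but (1/3)⁹ = 1/19683 is at or below it, so n = 9.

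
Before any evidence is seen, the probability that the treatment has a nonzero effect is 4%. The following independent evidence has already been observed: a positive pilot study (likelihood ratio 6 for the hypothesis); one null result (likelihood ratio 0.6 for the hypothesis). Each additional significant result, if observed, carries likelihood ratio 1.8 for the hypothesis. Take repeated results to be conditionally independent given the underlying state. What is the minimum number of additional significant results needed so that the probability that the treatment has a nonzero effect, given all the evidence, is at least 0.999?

Prior odds = 0.04/0.96 = 1/24.
Combined Bayes factor of the evidence already in hand = 6 × 0.6 = 3.6.
Odds after that evidence = (1/24) × 3.6 = 0.15.
Target odds = 0.999/0.001 = 999.
Need 1.8ⁿ ≥ 999 ÷ 0.15 = 6660.
1.8¹⁴ ≈3748.13 falls short of 6660 but 1.8¹⁵ ≈6746.64 reaches it, so n = 15.

15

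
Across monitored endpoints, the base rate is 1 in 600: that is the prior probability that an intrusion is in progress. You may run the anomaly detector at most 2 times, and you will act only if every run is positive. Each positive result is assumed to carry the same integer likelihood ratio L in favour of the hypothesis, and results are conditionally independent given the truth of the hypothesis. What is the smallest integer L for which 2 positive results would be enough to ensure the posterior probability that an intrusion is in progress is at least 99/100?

Prior odds = (1/600)/(599/600) = 1/599.
Target odds = 0.99/0.01 = 99.
Need L² ≥ 99 ÷ (1/599) = 59301.
243² = 59049 < 59301 ≤ 59536 = 244², so L = 244.

244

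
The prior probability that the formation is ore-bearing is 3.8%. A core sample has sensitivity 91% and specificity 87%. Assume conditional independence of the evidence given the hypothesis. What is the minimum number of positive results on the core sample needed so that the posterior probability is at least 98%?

Prior odds = 0.038/0.962 = 19/481.
False-positive rate = 1 − 0.87 = 0.13; likelihood ratio of a positive = 0.91/0.13 = 7.
Target odds: 0.98 ÷ 0.02 = 49.
Require 7ⁿ ≥ 49 ÷ (19/481) = 23569/19.
7³ = 343 falls short of 23569/19 but 7⁴ = 2401 reaches it, so n = 4.

4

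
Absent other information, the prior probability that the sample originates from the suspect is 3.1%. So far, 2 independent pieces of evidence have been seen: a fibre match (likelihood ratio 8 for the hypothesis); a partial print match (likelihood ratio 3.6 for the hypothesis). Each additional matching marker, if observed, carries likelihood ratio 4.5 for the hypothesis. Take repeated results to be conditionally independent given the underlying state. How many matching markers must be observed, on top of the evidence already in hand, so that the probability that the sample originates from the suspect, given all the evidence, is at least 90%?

Prior odds = 0.031/0.969 = 31/969.
Combined Bayes factor of the evidence already in hand = 8 × 3.6 = 28.8.
Odds after that evidence = (31/969) × 28.8 = 1488/1615.
Target odds = 0.9/0.1 = 9.
Need 4.5ⁿ ≥ 9 ÷ (1488/1615) = 4845/496.
4.5¹ = 4.5 falls short of 4845/496 but 4.5² = 20.25 reaches it, so n = 2.

2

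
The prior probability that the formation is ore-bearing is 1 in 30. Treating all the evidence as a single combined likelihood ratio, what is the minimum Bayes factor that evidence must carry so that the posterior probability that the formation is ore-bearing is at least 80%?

116

Prior odds = (1/30)/(29/30) = 1/29.
Target odds = 0.8/0.2 = 4.
Required Bayes factor = 4 ÷ (1/29) = 116.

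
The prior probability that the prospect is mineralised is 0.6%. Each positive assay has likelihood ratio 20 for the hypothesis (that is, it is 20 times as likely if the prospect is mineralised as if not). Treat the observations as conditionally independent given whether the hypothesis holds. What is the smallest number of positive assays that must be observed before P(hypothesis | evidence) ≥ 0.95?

Prior odds = 0.006/0.994 = 3/497.
Likelihood ratio per positive assay = 20.
Target odds: 0.95 ÷ 0.05 = 19.
Require 20ⁿ ≥ 19 ÷ (3/497) = 9443/3.
20² = 400 falls short of 9443/3 but 20³ = 8000 reaches it, so n = 3.

3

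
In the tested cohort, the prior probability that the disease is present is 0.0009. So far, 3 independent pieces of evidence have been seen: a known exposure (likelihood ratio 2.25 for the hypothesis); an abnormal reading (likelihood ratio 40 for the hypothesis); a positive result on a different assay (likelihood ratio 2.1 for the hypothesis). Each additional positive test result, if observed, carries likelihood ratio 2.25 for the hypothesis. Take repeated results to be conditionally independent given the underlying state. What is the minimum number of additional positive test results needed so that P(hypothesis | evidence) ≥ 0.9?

Prior odds = 0.0009/0.9991 = 9/9991.
Combined Bayes factor of the evidence already in hand = 2.25 × 40 × 2.1 = 189.
Odds after that evidence = (9/9991) × 189 = 1701/9991.
Target odds = 0.9/0.1 = 9.
Need 2.25ⁿ ≥ 9 ÷ (1701/9991) = 9991/189.
2.25⁴ = 25.62890625 falls short of 9991/189 but 2.25⁵ = 59049/1024 reaches it, so n = 5.

5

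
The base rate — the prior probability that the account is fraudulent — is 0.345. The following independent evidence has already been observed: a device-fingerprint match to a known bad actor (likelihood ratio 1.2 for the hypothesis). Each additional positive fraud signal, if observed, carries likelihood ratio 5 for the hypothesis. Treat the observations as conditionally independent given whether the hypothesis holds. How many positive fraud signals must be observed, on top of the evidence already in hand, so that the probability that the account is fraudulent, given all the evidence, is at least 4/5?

Prior odds = 0.345/0.655 = 69/131.
Bayes factor of the evidence already in hand = 1.2.
Odds after that evidence = (69/131) × 1.2 = 414/655.
Target odds = 0.8/0.2 = 4.
Need 5ⁿ ≥ 4 ÷ (414/655) = 1310/207.
5¹ = 5 falls short of 1310/207 but 5² = 25 reaches it, so n = 2.

2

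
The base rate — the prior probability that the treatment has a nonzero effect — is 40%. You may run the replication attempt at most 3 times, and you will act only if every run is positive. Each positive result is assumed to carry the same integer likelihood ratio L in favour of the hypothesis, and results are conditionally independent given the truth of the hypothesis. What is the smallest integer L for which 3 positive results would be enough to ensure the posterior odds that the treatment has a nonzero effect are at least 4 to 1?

2

Prior odds = 0.4/0.6 = 2/3.
Target odds = 4.
Need L³ ≥ 4 ÷ (2/3) = 6.
1³ = 1 < 6 ≤ 8 = 2³, so L = 2.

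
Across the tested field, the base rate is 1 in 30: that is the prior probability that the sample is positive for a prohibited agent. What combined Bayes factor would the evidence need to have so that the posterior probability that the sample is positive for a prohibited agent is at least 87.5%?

Prior odds = (1/30)/(29/30) = 1/29.
Target odds = 0.875/0.125 = 7.
Required Bayes factor = 7 ÷ (1/29) = 203.

203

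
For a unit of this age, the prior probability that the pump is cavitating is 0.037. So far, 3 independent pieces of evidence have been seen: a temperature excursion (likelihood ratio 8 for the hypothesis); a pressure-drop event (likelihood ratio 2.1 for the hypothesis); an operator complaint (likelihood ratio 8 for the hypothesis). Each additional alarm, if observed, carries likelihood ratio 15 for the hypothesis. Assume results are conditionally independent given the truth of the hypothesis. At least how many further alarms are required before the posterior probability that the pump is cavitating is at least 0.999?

Prior odds = 0.037/0.963 = 37/963.
Combined Bayes factor of the evidence already in hand = 8 × 2.1 × 8 = 134.4.
Odds after that evidence = (37/963) × 134.4 = 8288/1605.
Target odds = 0.999/0.001 = 999.
Need 15ⁿ ≥ 999 ÷ (8288/1605) = 43335/224.
15¹ = 15 falls short of 43335/224 but 15² = 225 reaches it, so n = 2.

2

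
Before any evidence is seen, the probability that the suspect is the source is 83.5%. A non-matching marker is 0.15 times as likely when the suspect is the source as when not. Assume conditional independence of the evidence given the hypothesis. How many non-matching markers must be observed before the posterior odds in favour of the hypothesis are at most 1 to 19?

3

Prior odds = 0.835/0.165 = 167/33.
Likelihood ratio per non-matching marker = 0.15.
Target odds = 1/19.
Require 0.15ⁿ ≤ 1/19 ÷ (167/33) = 33/3173.
0.15² = 0.0225 is still above 33/3173 but 0.15³ = 0.003375 is at or below it, so n = 3.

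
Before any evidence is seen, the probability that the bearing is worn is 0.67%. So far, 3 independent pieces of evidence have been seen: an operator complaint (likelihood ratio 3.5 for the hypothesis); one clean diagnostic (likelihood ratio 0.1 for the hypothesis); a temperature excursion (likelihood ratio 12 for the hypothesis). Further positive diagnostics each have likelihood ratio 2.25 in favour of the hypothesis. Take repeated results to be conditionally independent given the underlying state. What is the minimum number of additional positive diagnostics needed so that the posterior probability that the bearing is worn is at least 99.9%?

Prior odds = 0.0067/0.9933 = 67/9933.
Combined Bayes factor of the evidence already in hand = 3.5 × 0.1 × 12 = 4.2.
Odds after that evidence = (67/9933) × 4.2 = 67/2365.
Target odds = 0.999/0.001 = 999.
Need 2.25ⁿ ≥ 999 ÷ (67/2365) = 2362635/67.
2.25¹² ≈16834.1 falls short of 2362635/67 but 2.25¹³ ≈37876.8 reaches it, so n = 13.

13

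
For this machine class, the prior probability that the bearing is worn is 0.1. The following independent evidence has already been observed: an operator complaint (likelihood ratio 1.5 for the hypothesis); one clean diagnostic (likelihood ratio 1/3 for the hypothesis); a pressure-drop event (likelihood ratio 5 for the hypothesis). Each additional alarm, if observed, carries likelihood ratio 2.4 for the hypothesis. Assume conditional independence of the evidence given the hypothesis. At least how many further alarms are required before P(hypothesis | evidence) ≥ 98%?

6

Prior odds = 0.1/0.9 = 1/9.
Combined Bayes factor of the evidence already in hand = 1.5 × (1/3) × 5 = 2.5.
Odds after that evidence = (1/9) × 2.5 = 5/18.
Target odds = 0.98/0.02 = 49.
Need 2.4ⁿ ≥ 49 ÷ (5/18) = 176.4.
2.4⁵ = 79.62624 falls short of 176.4 but 2.4⁶ = 2985984/15625 reaches it, so n = 6.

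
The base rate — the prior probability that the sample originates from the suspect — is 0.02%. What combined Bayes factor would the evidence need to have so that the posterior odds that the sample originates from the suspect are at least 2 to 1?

Prior odds = 0.0002/0.9998 = 1/4999.
Target odds = 2.
Required Bayes factor = 2 ÷ (1/4999) = 9998.

9998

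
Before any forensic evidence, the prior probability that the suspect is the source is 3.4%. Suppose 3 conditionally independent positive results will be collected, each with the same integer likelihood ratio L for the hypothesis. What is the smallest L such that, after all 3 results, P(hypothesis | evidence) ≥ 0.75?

5

Prior odds = 0.034/0.966 = 17/483.
Target odds = 0.75/0.25 = 3.
Need L³ ≥ 3 ÷ (17/483) = 1449/17.
4³ = 64 < 1449/17 ≤ 125 = 5³, so L = 5.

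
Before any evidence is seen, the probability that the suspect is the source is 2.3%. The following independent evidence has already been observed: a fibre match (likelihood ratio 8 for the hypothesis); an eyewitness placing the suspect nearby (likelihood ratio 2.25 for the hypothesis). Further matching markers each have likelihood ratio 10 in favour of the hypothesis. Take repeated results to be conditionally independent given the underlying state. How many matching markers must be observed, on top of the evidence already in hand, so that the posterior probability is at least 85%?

Prior odds = 0.023/0.977 = 23/977.
Combined Bayes factor of the evidence already in hand = 8 × 2.25 = 18.
Odds after that evidence = (23/977) × 18 = 414/977.
Target odds = 0.85/0.15 = 17/3.
Need 10ⁿ ≥ 17/3 ÷ (414/977) = 16609/1242.
10¹ = 10 falls short of 16609/1242 but 10² = 100 reaches it, so n = 2.

2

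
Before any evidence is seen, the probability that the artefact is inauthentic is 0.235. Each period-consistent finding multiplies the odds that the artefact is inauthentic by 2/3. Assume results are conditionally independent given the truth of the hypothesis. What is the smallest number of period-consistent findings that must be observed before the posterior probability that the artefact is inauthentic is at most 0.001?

15

Prior odds: 0.235 ÷ 0.765 = 47/153.
Likelihood ratio per period-consistent finding = 2/3.
Target posterior odds = 0.001/0.999 = 1/999.
Require (2/3)ⁿ ≤ 1/999 ÷ (47/153) = 17/5217.
(2/3)¹⁴ = 16384/4782969 is still above 17/5217 but (2/3)¹⁵ = 32768/14348907 is at or below it, so n = 15.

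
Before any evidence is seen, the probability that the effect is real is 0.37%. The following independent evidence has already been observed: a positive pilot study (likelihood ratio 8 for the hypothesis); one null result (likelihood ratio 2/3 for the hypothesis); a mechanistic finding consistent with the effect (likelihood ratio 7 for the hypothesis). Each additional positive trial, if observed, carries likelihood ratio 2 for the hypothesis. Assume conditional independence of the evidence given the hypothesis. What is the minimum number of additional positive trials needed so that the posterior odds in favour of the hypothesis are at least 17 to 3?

6

Prior odds = 0.0037/0.9963 = 37/9963.
Combined Bayes factor of the evidence already in hand = 8 × (2/3) × 7 = 112/3.
Odds after that evidence = (37/9963) × 112/3 = 4144/29889.
Target odds = 17/3.
Need 2ⁿ ≥ 17/3 ÷ (4144/29889) = 169371/4144.
2⁵ = 32 falls short of 169371/4144 but 2⁶ = 64 reaches it, so n = 6.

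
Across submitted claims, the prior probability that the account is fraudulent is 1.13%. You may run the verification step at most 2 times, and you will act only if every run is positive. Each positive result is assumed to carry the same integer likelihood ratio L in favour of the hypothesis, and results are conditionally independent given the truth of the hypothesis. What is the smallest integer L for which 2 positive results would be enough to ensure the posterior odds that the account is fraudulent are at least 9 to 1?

Prior odds = 0.0113/0.9887 = 113/9887.
Target odds = 9.
Need L² ≥ 9 ÷ (113/9887) = 88983/113.
28² = 784 < 88983/113 ≤ 841 = 29², so L = 29.

29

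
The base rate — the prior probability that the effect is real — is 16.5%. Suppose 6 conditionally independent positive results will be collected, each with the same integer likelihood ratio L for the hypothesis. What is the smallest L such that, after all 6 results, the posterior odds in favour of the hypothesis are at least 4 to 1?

Prior odds = 0.165/0.835 = 33/167.
Target odds = 4.
Need L⁶ ≥ 4 ÷ (33/167) = 668/33.
1⁶ = 1 < 668/33 ≤ 64 = 2⁶, so L = 2.

2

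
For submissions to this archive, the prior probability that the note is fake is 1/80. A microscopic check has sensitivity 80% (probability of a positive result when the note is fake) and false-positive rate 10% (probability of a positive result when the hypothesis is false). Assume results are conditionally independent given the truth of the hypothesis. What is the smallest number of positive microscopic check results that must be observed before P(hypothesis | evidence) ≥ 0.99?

5

Prior odds = 0.0125/0.9875 = 1/79.
Likelihood ratio of a positive result = 0.8/0.1 = 8.
Target posterior odds = 0.99/0.01 = 99.
Need (1/79) × 8ⁿ ≥ 99, i.e. 8ⁿ ≥ 7821.
8⁴ = 4096 falls short of 7821 but 8⁵ = 32768 reaches it, so n = 5.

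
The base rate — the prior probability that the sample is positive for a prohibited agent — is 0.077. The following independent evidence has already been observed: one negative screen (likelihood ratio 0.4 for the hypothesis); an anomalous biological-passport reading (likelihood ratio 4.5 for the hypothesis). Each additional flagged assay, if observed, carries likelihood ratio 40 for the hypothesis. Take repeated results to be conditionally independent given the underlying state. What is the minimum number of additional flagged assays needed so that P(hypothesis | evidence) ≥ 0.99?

2

Prior odds = 0.077/0.923 = 77/923.
Combined Bayes factor of the evidence already in hand = 0.4 × 4.5 = 1.8.
Odds after that evidence = (77/923) × 1.8 = 693/4615.
Target odds = 0.99/0.01 = 99.
Need 40ⁿ ≥ 99 ÷ (693/4615) = 4615/7.
40¹ = 40 falls short of 4615/7 but 40² = 1600 reaches it, so n = 2.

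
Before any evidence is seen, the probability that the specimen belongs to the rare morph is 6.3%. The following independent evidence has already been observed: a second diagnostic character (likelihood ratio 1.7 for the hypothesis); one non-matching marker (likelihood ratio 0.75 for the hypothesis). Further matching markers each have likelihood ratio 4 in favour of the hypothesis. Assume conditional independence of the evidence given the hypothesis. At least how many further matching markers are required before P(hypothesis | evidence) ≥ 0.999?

Prior odds = 0.063/0.937 = 63/937.
Combined Bayes factor of the evidence already in hand = 1.7 × 0.75 = 1.275.
Odds after that evidence = (63/937) × 1.275 = 3213/37480.
Target odds = 0.999/0.001 = 999.
Need 4ⁿ ≥ 999 ÷ (3213/37480) = 1386760/119.
4⁶ = 4096 falls short of 1386760/119 but 4⁷ = 16384 reaches it, so n = 7.

7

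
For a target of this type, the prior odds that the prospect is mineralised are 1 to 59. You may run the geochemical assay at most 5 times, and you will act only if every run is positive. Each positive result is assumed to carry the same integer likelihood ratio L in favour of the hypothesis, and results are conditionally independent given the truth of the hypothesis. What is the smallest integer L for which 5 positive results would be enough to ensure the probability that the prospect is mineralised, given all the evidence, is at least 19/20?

Prior odds = 1/59.
Target odds = 0.95/0.05 = 19.
Need L⁵ ≥ 19 ÷ (1/59) = 1121.
4⁵ = 1024 < 1121 ≤ 3125 = 5⁵, so L = 5.

5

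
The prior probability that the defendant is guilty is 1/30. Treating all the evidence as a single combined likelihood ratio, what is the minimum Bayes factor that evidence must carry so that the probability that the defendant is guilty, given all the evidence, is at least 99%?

2871

Prior odds = (1/30)/(29/30) = 1/29.
Target odds = 0.99/0.01 = 99.
Required Bayes factor = 99 ÷ (1/29) = 2871.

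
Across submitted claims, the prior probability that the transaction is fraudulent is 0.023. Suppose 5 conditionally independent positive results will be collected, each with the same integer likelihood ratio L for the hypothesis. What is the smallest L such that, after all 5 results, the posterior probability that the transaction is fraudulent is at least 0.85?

Prior odds = 0.023/0.977 = 23/977.
Target odds = 0.85/0.15 = 17/3.
Need L⁵ ≥ 17/3 ÷ (23/977) = 16609/69.
2⁵ = 32 < 16609/69 ≤ 243 = 3⁵, so L = 3.

3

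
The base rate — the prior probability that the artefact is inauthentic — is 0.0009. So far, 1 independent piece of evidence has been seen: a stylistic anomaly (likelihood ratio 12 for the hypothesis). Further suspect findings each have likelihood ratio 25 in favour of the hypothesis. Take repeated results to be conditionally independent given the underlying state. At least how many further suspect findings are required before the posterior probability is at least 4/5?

Prior odds = 0.0009/0.9991 = 9/9991.
Bayes factor of the evidence already in hand = 12.
Odds after that evidence = (9/9991) × 12 = 108/9991.
Target odds = 0.8/0.2 = 4.
Need 25ⁿ ≥ 4 ÷ (108/9991) = 9991/27.
25¹ = 25 falls short of 9991/27 but 25² = 625 reaches it, so n = 2.

2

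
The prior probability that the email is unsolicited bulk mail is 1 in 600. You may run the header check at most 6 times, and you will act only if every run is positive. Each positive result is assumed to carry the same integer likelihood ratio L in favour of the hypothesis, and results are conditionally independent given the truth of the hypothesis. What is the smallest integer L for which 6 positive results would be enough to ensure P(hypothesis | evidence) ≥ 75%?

4

Prior odds = (1/600)/(599/600) = 1/599.
Target odds = 0.75/0.25 = 3.
Need L⁶ ≥ 3 ÷ (1/599) = 1797.
3⁶ = 729 < 1797 ≤ 4096 = 4⁶, so L = 4.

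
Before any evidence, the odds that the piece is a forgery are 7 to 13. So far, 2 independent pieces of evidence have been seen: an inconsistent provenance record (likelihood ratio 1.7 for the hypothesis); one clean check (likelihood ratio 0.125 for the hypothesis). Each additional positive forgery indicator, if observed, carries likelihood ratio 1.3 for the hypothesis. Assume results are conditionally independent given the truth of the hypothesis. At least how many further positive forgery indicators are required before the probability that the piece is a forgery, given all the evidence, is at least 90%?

17

Prior odds = 7/13.
Combined Bayes factor of the evidence already in hand = 1.7 × 0.125 = 0.2125.
Odds after that evidence = (7/13) × 0.2125 = 119/1040.
Target odds = 0.9/0.1 = 9.
Need 1.3ⁿ ≥ 9 ÷ (119/1040) = 9360/119.
1.3¹⁶ ≈66.5417 falls short of 9360/119 but 1.3¹⁷ ≈86.5042 reaches it, so n = 17.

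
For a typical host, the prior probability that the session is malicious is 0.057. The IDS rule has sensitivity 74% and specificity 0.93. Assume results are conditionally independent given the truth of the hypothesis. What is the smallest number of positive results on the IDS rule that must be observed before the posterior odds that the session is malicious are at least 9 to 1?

3

Prior odds: 0.057 ÷ 0.943 = 57/943.
False-positive rate = 1 − 0.93 = 0.07; likelihood ratio of a positive = 0.74/0.07 = 74/7.
Target odds = 9.
Require (74/7)ⁿ ≥ 9 ÷ (57/943) = 2829/19.
(74/7)² = 5476/49 falls short of 2829/19 but (74/7)³ = 405224/343 reaches it, so n = 3.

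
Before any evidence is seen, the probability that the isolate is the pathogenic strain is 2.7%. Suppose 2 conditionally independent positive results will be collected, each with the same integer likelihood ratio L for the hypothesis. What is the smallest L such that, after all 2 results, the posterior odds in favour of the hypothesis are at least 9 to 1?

19

Prior odds = 0.027/0.973 = 27/973.
Target odds = 9.
Need L² ≥ 9 ÷ (27/973) = 973/3.
18² = 324 < 973/3 ≤ 361 = 19², so L = 19.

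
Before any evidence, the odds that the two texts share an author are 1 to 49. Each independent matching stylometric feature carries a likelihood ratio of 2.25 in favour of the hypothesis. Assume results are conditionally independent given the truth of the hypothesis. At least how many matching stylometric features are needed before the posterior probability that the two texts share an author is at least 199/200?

Prior odds = 1/49.
Likelihood ratio per matching stylometric feature = 2.25.
Target odds: 0.995 ÷ 0.005 = 199.
Require 2.25ⁿ ≥ 199 ÷ (1/49) = 9751.
2.25¹¹ ≈7481.83 falls short of 9751 but 2.25¹² ≈16834.1 reaches it, so n = 12.

12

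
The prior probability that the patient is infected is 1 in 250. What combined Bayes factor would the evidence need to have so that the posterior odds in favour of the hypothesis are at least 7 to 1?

1743

Prior odds = 0.004/0.996 = 1/249.
Target odds = 7.
Required Bayes factor = 7 ÷ (1/249) = 1743.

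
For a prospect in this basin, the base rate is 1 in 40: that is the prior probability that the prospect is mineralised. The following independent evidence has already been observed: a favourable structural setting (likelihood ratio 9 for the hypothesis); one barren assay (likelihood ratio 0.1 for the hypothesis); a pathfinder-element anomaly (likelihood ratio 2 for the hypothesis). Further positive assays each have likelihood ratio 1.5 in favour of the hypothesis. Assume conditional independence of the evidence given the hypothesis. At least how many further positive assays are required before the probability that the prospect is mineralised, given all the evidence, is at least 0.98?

Prior odds = 0.025/0.975 = 1/39.
Combined Bayes factor of the evidence already in hand = 9 × 0.1 × 2 = 1.8.
Odds after that evidence = (1/39) × 1.8 = 3/65.
Target odds = 0.98/0.02 = 49.
Need 1.5ⁿ ≥ 49 ÷ (3/65) = 3185/3.
1.5¹⁷ = 129140163/131072 falls short of 3185/3 but 1.5¹⁸ = 387420489/262144 reaches it, so n = 18.

18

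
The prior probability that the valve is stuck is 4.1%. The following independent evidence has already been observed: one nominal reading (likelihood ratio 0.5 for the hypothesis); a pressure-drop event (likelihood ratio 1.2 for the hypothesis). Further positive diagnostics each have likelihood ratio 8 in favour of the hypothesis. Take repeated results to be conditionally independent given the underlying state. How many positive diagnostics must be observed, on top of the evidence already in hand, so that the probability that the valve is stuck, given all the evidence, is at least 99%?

Prior odds = 0.041/0.959 = 41/959.
Combined Bayes factor of the evidence already in hand = 0.5 × 1.2 = 0.6.
Odds after that evidence = (41/959) × 0.6 = 123/4795.
Target odds = 0.99/0.01 = 99.
Need 8ⁿ ≥ 99 ÷ (123/4795) = 158235/41.
8³ = 512 falls short of 158235/41 but 8⁴ = 4096 reaches it, so n = 4.

4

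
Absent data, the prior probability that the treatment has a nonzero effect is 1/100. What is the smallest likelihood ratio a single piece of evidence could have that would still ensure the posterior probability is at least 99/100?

9801

Prior odds = 0.01/0.99 = 1/99.
Target odds = 0.99/0.01 = 99.
Required Bayes factor = 99 ÷ (1/99) = 9801.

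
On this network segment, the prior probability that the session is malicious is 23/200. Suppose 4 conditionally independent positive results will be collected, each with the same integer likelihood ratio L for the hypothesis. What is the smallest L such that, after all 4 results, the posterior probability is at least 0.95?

4

Prior odds = 0.115/0.885 = 23/177.
Target odds = 0.95/0.05 = 19.
Need L⁴ ≥ 19 ÷ (23/177) = 3363/23.
3⁴ = 81 < 3363/23 ≤ 256 = 4⁴, so L = 4.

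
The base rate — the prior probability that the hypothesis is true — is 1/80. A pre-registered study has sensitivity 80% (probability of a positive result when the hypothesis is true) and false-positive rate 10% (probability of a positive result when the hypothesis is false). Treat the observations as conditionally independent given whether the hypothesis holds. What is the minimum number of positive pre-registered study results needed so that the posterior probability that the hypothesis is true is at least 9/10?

4

Prior odds: 0.0125 ÷ 0.9875 = 1/79.
Likelihood ratio of a positive result = 0.8/0.1 = 8.
Target posterior odds = 0.9/0.1 = 9.
Need (1/79) × 8ⁿ ≥ 9, i.e. 8ⁿ ≥ 711.
8³ = 512 falls short of 711 but 8⁴ = 4096 reaches it, so n = 4.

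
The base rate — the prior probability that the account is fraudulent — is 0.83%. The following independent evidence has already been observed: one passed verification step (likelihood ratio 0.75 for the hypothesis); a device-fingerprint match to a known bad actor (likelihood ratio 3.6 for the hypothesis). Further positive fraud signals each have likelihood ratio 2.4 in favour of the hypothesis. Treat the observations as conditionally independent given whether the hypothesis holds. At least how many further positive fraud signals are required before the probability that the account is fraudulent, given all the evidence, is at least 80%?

Prior odds = 0.0083/0.9917 = 83/9917.
Combined Bayes factor of the evidence already in hand = 0.75 × 3.6 = 2.7.
Odds after that evidence = (83/9917) × 2.7 = 2241/99170.
Target odds = 0.8/0.2 = 4.
Need 2.4ⁿ ≥ 4 ÷ (2241/99170) = 396680/2241.
2.4⁵ = 79.62624 falls short of 396680/2241 but 2.4⁶ = 2985984/15625 reaches it, so n = 6.

6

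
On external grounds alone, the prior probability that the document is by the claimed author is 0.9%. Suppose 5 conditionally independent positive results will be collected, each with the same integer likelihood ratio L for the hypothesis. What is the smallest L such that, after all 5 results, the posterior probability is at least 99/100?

Prior odds = 0.009/0.991 = 9/991.
Target odds = 0.99/0.01 = 99.
Need L⁵ ≥ 99 ÷ (9/991) = 10901.
6⁵ = 7776 < 10901 ≤ 16807 = 7⁵, so L = 7.

7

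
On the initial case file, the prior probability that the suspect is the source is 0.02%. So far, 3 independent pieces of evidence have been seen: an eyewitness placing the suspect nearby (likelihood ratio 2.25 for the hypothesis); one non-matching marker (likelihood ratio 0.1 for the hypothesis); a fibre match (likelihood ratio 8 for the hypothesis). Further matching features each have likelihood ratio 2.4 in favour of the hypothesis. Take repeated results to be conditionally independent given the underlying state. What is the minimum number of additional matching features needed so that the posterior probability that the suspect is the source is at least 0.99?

Prior odds = 0.0002/0.9998 = 1/4999.
Combined Bayes factor of the evidence already in hand = 2.25 × 0.1 × 8 = 1.8.
Odds after that evidence = (1/4999) × 1.8 = 9/24995.
Target odds = 0.99/0.01 = 99.
Need 2.4ⁿ ≥ 99 ÷ (9/24995) = 274945.
2.4¹⁴ ≈210357 falls short of 274945 but 2.4¹⁵ ≈504857 reaches it, so n = 15.

15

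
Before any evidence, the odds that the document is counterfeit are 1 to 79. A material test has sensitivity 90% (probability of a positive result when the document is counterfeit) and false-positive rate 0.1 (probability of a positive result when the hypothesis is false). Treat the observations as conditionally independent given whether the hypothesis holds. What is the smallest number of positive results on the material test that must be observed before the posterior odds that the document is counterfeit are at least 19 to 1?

Prior odds = 1/79.
Likelihood ratio of a positive result = 0.9/0.1 = 9.
Target odds = 19.
Need (1/79) × 9ⁿ ≥ 19, i.e. 9ⁿ ≥ 1501.
9³ = 729 falls short of 1501 but 9⁴ = 6561 reaches it, so n = 4.

4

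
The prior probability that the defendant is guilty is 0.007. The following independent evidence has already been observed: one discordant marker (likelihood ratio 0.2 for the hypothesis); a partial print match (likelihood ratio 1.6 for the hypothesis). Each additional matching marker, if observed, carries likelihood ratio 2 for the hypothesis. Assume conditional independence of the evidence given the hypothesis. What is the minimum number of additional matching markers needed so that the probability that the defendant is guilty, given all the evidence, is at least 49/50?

15

Prior odds = 0.007/0.993 = 7/993.
Combined Bayes factor of the evidence already in hand = 0.2 × 1.6 = 0.32.
Odds after that evidence = (7/993) × 0.32 = 56/24825.
Target odds = 0.98/0.02 = 49.
Need 2ⁿ ≥ 49 ÷ (56/24825) = 21721.875.
2¹⁴ = 16384 falls short of 21721.875 but 2¹⁵ = 32768 reaches it, so n = 15.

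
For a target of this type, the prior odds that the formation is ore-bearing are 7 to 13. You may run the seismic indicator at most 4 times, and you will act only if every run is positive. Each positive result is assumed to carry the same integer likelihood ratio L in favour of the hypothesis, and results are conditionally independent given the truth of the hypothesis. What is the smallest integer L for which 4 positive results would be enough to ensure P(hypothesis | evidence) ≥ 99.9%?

Prior odds = 7/13.
Target odds = 0.999/0.001 = 999.
Need L⁴ ≥ 999 ÷ (7/13) = 12987/7.
6⁴ = 1296 < 12987/7 ≤ 2401 = 7⁴, so L = 7.

7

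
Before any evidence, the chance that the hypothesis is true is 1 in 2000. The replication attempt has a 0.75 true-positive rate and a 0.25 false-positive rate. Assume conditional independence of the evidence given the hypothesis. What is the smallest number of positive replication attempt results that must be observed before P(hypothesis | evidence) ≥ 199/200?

Prior odds: 0.0005 ÷ 0.9995 = 1/1999.
Likelihood ratio of a positive result = 0.75/0.25 = 3.
Target posterior odds = 0.995/0.005 = 199.
Need (1/1999) × 3ⁿ ≥ 199, i.e. 3ⁿ ≥ 397801.
3¹¹ = 177147 falls short of 397801 but 3¹² = 531441 reaches it, so n = 12.

12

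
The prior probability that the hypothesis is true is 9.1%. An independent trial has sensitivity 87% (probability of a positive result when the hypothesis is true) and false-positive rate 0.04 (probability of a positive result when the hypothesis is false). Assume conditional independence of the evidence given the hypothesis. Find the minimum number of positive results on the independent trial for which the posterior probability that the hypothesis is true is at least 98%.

Prior odds = 0.091/0.909 = 91/909.
Likelihood ratio of a positive result = 0.87/0.04 = 21.75.
Target odds: 0.98 ÷ 0.02 = 49.
Need (91/909) × 21.75ⁿ ≥ 49, i.e. 21.75ⁿ ≥ 6363/13.
21.75² = 473.0625 falls short of 6363/13 but 21.75³ = 658503/64 reaches it, so n = 3.

3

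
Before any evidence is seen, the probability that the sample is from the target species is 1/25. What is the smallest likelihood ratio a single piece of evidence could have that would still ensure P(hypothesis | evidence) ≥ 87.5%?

Prior odds = 0.04/0.96 = 1/24.
Target odds = 0.875/0.125 = 7.
Required Bayes factor = 7 ÷ (1/24) = 168.

168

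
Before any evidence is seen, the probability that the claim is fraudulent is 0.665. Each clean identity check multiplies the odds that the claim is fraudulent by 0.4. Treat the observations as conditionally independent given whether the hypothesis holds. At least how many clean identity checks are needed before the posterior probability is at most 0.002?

8

Prior odds = 0.665/0.335 = 133/67.
Likelihood ratio per clean identity check = 0.4.
Target odds: 0.002 ÷ 0.998 = 1/499.
Need (133/67) × 0.4ⁿ ≤ 1/499, i.e. 0.4ⁿ ≤ 67/66367.
0.4⁷ = 128/78125 is still above 67/66367 but 0.4⁸ = 256/390625 is at or below it, so n = 8.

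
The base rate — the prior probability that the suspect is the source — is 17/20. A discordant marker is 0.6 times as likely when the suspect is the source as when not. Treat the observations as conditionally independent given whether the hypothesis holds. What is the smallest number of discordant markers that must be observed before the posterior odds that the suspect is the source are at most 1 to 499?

Prior odds: 0.85 ÷ 0.15 = 17/3.
Likelihood ratio per discordant marker = 0.6.
Target odds = 1/499.
Require 0.6ⁿ ≤ 1/499 ÷ (17/3) = 3/8483.
0.6¹⁵ ≈0.000470185 is still above 3/8483 but 0.6¹⁶ ≈0.000282111 is at or below it, so n = 16.

16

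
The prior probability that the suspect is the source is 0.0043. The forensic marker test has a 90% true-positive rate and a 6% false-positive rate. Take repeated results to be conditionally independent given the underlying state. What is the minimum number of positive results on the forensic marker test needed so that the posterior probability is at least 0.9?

3

Prior odds = 0.0043/0.9957 = 43/9957.
Likelihood ratio of a positive result = 0.9/0.06 = 15.
Target posterior odds = 0.9/0.1 = 9.
Need (43/9957) × 15ⁿ ≥ 9, i.e. 15ⁿ ≥ 89613/43.
15² = 225 falls short of 89613/43 but 15³ = 3375 reaches it, so n = 3.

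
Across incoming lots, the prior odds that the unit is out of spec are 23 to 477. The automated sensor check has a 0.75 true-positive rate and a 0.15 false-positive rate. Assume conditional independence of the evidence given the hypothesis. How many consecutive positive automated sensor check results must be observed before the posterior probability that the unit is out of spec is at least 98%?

Prior odds = 23/477.
Likelihood ratio of a positive result = 0.75/0.15 = 5.
Target posterior odds = 0.98/0.02 = 49.
Need (23/477) × 5ⁿ ≥ 49, i.e. 5ⁿ ≥ 23373/23.
5⁴ = 625 falls short of 23373/23 but 5⁵ = 3125 reaches it, so n = 5.

5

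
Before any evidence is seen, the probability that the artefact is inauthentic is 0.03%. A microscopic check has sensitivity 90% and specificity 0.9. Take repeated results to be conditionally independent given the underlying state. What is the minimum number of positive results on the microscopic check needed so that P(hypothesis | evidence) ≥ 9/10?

Prior odds = 0.0003/0.9997 = 3/9997.
False-positive rate = 1 − 0.9 = 0.1; likelihood ratio of a positive = 0.9/0.1 = 9.
Target odds: 0.9 ÷ 0.1 = 9.
Need (3/9997) × 9ⁿ ≥ 9, i.e. 9ⁿ ≥ 29991.
9⁴ = 6561 falls short of 29991 but 9⁵ = 59049 reaches it, so n = 5.

5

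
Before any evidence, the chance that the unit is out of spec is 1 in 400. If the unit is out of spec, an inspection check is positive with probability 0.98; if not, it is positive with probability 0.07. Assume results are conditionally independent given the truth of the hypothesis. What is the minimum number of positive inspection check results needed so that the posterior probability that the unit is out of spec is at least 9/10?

Prior odds: 0.0025 ÷ 0.9975 = 1/399.
Likelihood ratio of a positive = 0.98/0.07 = 14.
Target posterior odds = 0.9/0.1 = 9.
Need (1/399) × 14ⁿ ≥ 9, i.e. 14ⁿ ≥ 3591.
14³ = 2744 falls short of 3591 but 14⁴ = 38416 reaches it, so n = 4.

4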